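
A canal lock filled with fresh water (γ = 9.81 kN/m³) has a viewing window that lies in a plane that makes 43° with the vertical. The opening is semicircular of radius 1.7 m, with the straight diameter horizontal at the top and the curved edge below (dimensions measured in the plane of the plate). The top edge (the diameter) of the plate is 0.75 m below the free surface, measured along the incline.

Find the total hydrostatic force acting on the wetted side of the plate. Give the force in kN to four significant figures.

γ = 9.81 kN/m³.
The plate makes 43° with the vertical, i.e. θ = 90° − 43° = 47° to the horizontal. Measuring y along the incline from the free-surface line, vertical depth h = y·sinθ with sinθ = 0.731354.
The centroid of a semicircle lies 4r/(3π) = 0.721502 m from the diameter, here below the top edge, so y_c = 0.75 + 0.721502 = 1.4715 m and h_c = 1.4715 × 0.731354 = 1.07619 m.
A = πr²/2 = π × 1.7²/2 = 4.5396 m².
Resultant F = γ·h_c·A = 9.81 × 1.07619 × 4.5396 = 47.9265 kN.

F ≈ 47.93 kN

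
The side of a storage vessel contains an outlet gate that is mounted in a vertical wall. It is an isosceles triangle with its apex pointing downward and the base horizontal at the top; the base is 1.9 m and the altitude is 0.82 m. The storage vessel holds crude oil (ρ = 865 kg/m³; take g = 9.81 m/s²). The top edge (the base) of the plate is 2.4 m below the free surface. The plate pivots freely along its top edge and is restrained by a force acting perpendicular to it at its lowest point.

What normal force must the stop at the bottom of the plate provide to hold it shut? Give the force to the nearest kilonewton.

P ≈ 6 kN

γ = ρg = 865 × 9.81 / 1000 = 8.48565 kN/m³.
With the apex down, the centroid sits h/3 = 0.82/3 = 0.273333 m below the base (the top edge), so the centroid depth is h_c = 2.4 + 0.273333 = 2.67333 m.
A = ½ × 1.9 × 0.82 = 0.779 m².
Resultant F = γ·h_c·A = 8.48565 × 2.67333 × 0.779 = 17.6716 kN.
I_c = b·h³/36 = 1.9 × 0.82³/36 = 0.0291 m⁴.
Centre of pressure: y_p = y_c + I_c/(y_c·A) = 2.67333 + 0.0291/(2.67333 × 0.779) = 2.67333 + 0.0139734 = 2.6873 m along the plane.
The resultant acts 0.273333 + 0.0139734 = 0.287306 m (along the plate) below the hinge at the top edge, so the moment about the hinge is M = F × 0.287306 = 17.6716 × 0.287306 = 5.07716 kN·m.
A normal force at the bottom, 0.82 m from the hinge, must supply this moment: P = 5.07716/0.82 = 6.19166 kN.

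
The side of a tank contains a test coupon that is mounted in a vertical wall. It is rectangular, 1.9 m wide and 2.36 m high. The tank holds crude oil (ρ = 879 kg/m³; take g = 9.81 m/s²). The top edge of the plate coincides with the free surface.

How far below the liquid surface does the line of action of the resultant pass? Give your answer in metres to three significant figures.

γ = ρg = 879 × 9.81 / 1000 = 8.62299 kN/m³.
The centroid lies 2.36/2 = 1.18 m below the top edge, so the centroid depth is h_c = 1.18 m.
A = 1.9 × 2.36 = 4.484 m².
Resultant F = γ·h_c·A = 8.62299 × 1.18 × 4.484 = 45.6253 kN.
I_c = b·h³/12 = 1.9 × 2.36³/12 = 2.08117 m⁴.
Centre of pressure: y_p = y_c + I_c/(y_c·A) = 1.18 + 2.08117/(1.18 × 4.484) = 1.18 + 0.393333 = 1.57333 m along the plane.

h_p = 1.57 m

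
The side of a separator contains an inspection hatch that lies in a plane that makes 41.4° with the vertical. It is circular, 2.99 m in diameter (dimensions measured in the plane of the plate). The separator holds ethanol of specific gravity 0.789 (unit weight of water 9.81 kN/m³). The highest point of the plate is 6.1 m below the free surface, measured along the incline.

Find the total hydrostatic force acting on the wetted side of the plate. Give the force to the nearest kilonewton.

γ = 0.789 × 9.81 = 7.74009 kN/m³.
The plate makes 41.4° with the vertical, i.e. θ = 90° − 41.4° = 48.6° to the horizontal. Measuring y along the incline from the free-surface line, vertical depth h = y·sinθ with sinθ = 0.750111.
The centroid is at the centre, 1.495 m below the top of the plate, so y_c = 6.1 + 1.495 = 7.595 m and h_c = 7.595 × 0.750111 = 5.69709 m.
A = π(1.495)² = 7.02154 m².
Resultant F = γ·h_c·A = 7.74009 × 5.69709 × 7.02154 = 309.622 kN.

F ≈ 310 kN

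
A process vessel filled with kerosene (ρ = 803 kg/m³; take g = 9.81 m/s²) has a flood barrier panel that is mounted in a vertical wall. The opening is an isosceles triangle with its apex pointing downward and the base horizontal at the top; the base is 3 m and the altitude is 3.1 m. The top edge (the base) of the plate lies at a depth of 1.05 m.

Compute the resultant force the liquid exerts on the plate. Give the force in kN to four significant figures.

F ≈ 76.31 kN

γ = ρg = 803 × 9.81 / 1000 = 7.87743 kN/m³.
With the apex down, the centroid sits h/3 = 3.1/3 = 1.03333 m below the base (the top edge), so the centroid depth is h_c = 1.05 + 1.03333 = 2.08333 m.
A = ½ × 3 × 3.1 = 4.65 m².
Resultant F = γ·h_c·A = 7.87743 × 2.08333 × 4.65 = 76.3125 kN.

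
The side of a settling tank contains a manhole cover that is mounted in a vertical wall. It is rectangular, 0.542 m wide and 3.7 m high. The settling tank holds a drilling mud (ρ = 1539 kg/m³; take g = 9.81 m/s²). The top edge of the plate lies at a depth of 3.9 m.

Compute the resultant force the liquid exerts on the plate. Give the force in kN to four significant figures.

F ≈ 174.1 kN

γ = ρg = 1539 × 9.81 / 1000 = 15.09759 kN/m³.
The centroid lies 3.7/2 = 1.85 m below the top edge, so the centroid depth is h_c = 3.9 + 1.85 = 5.75 m.
A = 0.542 × 3.7 = 2.0054 m².
Resultant F = γ·h_c·A = 15.09759 × 5.75 × 2.0054 = 174.091 kN.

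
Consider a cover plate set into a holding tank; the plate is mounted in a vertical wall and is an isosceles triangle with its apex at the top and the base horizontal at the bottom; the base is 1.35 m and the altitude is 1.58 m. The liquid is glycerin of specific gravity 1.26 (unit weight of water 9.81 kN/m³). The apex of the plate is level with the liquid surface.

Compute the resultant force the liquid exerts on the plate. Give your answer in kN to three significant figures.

F ≈ 13.9 kN

γ = 1.26 × 9.81 = 12.3606 kN/m³.
With the apex up, the centroid sits 2h/3 = 2 × 1.58/3 = 1.05333 m below the apex, so the centroid depth is h_c = 1.05333 m.
A = ½ × 1.35 × 1.58 = 1.0665 m².
Resultant F = γ·h_c·A = 12.3606 × 1.05333 × 1.0665 = 13.8856 kN.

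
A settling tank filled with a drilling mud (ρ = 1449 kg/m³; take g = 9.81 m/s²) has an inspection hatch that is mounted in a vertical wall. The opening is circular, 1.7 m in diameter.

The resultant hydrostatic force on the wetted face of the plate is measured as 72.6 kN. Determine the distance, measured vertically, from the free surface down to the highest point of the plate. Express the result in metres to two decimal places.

γ = ρg = 1449 × 9.81 / 1000 = 14.21469 kN/m³.
A = π(0.85)² = 2.2698 m².
From F = γ·h_c·A, the centroid depth is h_c = 72.6/(14.21469 × 2.2698) = 2.25015 m.
The centroid is at the centre, 0.85 m below the top of the plate, so the highest point sits at h_top = 2.25015 − 0.85 = 1.40015 m below the surface.

d_top ≈ 1.40 m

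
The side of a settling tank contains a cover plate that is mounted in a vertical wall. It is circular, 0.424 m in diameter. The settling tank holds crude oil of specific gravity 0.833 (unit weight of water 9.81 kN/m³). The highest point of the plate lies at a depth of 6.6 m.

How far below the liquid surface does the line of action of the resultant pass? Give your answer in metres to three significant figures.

γ = 0.833 × 9.81 = 8.17173 kN/m³.
The centroid is at the centre, 0.212 m below the top of the plate, so the centroid depth is h_c = 6.6 + 0.212 = 6.812 m.
A = π(0.212)² = 0.141196 m².
Resultant F = γ·h_c·A = 8.17173 × 6.812 × 0.141196 = 7.85979 kN.
I_c = πr⁴/4 = π × 0.212⁴/4 = 0.00158648 m⁴.
Centre of pressure: y_p = y_c + I_c/(y_c·A) = 6.812 + 0.00158648/(6.812 × 0.141196) = 6.812 + 0.00164944 = 6.81365 m along the plane.

h_p = 6.81 m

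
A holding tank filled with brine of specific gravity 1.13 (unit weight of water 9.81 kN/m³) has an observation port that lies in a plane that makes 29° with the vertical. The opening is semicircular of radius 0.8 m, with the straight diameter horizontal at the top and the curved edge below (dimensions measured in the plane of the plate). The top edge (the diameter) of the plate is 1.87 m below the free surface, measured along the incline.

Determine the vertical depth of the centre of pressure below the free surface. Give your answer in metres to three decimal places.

h_p = 1.950 m

γ = 1.13 × 9.81 = 11.0853 kN/m³.
The plate makes 29° with the vertical, i.e. θ = 90° − 29° = 61° to the horizontal. Measuring y along the incline from the free-surface line, vertical depth h = y·sinθ with sinθ = 0.874620.
The centroid of a semicircle lies 4r/(3π) = 0.339531 m from the diameter, here below the top edge, so y_c = 1.87 + 0.339531 = 2.20953 m and h_c = 2.20953 × 0.874620 = 1.9325 m.
A = πr²/2 = π × 0.8²/2 = 1.00531 m².
Resultant F = γ·h_c·A = 11.0853 × 1.9325 × 1.00531 = 21.5361 kN.
I_c = (π/8 − 8/(9π))·r⁴ = 0.109757 × 0.8⁴ = 0.0449565 m⁴.
Centre of pressure: y_p = y_c + I_c/(y_c·A) = 2.20953 + 0.0449565/(2.20953 × 1.00531) = 2.20953 + 0.0202392 = 2.22977 m along the plane.
Vertically, h_p = y_p·sinθ = 2.22977 × 0.874620 = 1.9502 m.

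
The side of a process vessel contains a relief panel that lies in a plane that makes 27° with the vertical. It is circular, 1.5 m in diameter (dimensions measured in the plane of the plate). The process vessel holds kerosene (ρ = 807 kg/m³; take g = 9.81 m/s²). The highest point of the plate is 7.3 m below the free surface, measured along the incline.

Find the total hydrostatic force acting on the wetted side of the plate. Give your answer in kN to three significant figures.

F ≈ 100 kN

γ = ρg = 807 × 9.81 / 1000 = 7.91667 kN/m³.
The plate makes 27° with the vertical, i.e. θ = 90° − 27° = 63° to the horizontal. Measuring y along the incline from the free-surface line, vertical depth h = y·sinθ with sinθ = 0.891007.
The centroid is at the centre, 0.75 m below the top of the plate, so y_c = 7.3 + 0.75 = 8.05 m and h_c = 8.05 × 0.891007 = 7.17261 m.
A = π(0.75)² = 1.76715 m².
Resultant F = γ·h_c·A = 7.91667 × 7.17261 × 1.76715 = 100.344 kN.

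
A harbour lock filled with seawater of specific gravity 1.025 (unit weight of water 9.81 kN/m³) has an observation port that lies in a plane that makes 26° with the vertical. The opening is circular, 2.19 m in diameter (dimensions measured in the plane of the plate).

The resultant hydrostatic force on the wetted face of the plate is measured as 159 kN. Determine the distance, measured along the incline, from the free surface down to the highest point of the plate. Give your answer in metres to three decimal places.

γ = 1.025 × 9.81 = 10.05525 kN/m³.
A = π(1.095)² = 3.76685 m².
From F = γ·h_c·A, the centroid depth is h_c = 159/(10.05525 × 3.76685) = 4.19784 m.
The plate makes 26° with the vertical, i.e. θ = 90° − 26° = 64° to the horizontal. Measuring y along the incline from the free-surface line, vertical depth h = y·sinθ with sinθ = 0.898794.
Along the incline, y_c = h_c/sinθ = 4.19784/0.898794 = 4.67053 m.
The centroid is at the centre, 1.095 m below the top of the plate, so the highest point sits at y_top = 4.67053 − 1.095 = 3.57553 m along the incline.

y_top ≈ 3.576 m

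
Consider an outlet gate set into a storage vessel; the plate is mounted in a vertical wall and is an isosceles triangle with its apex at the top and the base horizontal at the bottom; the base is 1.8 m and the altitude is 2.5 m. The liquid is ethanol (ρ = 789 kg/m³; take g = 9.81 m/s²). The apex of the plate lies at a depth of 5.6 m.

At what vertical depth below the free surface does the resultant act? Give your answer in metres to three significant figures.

γ = ρg = 789 × 9.81 / 1000 = 7.74009 kN/m³.
With the apex up, the centroid sits 2h/3 = 2 × 2.5/3 = 1.66667 m below the apex, so the centroid depth is h_c = 5.6 + 1.66667 = 7.26667 m.
A = ½ × 1.8 × 2.5 = 2.25 m².
Resultant F = γ·h_c·A = 7.74009 × 7.26667 × 2.25 = 126.551 kN.
I_c = b·h³/36 = 1.8 × 2.5³/36 = 0.78125 m⁴.
Centre of pressure: y_p = y_c + I_c/(y_c·A) = 7.26667 + 0.78125/(7.26667 × 2.25) = 7.26667 + 0.0477829 = 7.31445 m along the plane.

h_p = 7.31 m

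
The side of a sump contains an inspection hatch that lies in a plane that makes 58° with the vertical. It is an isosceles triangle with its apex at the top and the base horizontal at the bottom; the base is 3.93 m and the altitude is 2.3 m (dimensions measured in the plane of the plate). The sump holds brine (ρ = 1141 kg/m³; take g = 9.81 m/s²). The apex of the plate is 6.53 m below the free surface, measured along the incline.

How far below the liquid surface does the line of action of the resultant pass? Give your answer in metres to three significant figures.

γ = ρg = 1141 × 9.81 / 1000 = 11.19321 kN/m³.
The plate makes 58° with the vertical, i.e. θ = 90° − 58° = 32° to the horizontal. Measuring y along the incline from the free-surface line, vertical depth h = y·sinθ with sinθ = 0.529919.
With the apex up, the centroid sits 2h/3 = 2 × 2.3/3 = 1.53333 m below the apex, so y_c = 6.53 + 1.53333 = 8.06333 m and h_c = 8.06333 × 0.529919 = 4.27291 m.
A = ½ × 3.93 × 2.3 = 4.5195 m².
Resultant F = γ·h_c·A = 11.19321 × 4.27291 × 4.5195 = 216.157 kN.
I_c = b·h³/36 = 3.93 × 2.3³/36 = 1.32823 m⁴.
Centre of pressure: y_p = y_c + I_c/(y_c·A) = 8.06333 + 1.32823/(8.06333 × 4.5195) = 8.06333 + 0.0364476 = 8.09978 m along the plane.
Vertically, h_p = y_p·sinθ = 8.09978 × 0.529919 = 4.29223 m.

h_p = 4.29 m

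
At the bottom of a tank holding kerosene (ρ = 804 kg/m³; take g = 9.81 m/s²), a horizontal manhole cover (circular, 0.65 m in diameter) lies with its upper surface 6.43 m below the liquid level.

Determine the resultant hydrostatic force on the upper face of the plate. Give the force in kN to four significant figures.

γ = ρg = 804 × 9.81 / 1000 = 7.88724 kN/m³.
The plate is horizontal, so pressure is uniform at p = γ·h = 7.88724 × 6.43 = 50.715 kN/m².
A = π(0.325)² = 0.331831 m².
F = p·A = 50.715 × 0.331831 = 16.8288 kN.

F ≈ 16.83 kN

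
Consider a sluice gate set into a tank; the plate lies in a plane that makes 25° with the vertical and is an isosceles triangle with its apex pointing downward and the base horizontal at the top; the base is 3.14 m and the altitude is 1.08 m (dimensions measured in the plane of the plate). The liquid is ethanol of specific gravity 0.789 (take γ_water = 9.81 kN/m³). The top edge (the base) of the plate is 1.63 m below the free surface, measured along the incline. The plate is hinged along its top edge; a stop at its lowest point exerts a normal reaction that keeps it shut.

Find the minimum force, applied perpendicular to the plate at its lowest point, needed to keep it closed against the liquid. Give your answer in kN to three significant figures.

γ = 0.789 × 9.81 = 7.74009 kN/m³.
The plate makes 25° with the vertical, i.e. θ = 90° − 25° = 65° to the horizontal. Measuring y along the incline from the free-surface line, vertical depth h = y·sinθ with sinθ = 0.906308.
With the apex down, the centroid sits h/3 = 1.08/3 = 0.36 m below the base (the top edge), so y_c = 1.63 + 0.36 = 1.99 m and h_c = 1.99 × 0.906308 = 1.80355 m.
A = ½ × 3.14 × 1.08 = 1.6956 m².
Resultant F = γ·h_c·A = 7.74009 × 1.80355 × 1.6956 = 23.67 kN.
I_c = b·h³/36 = 3.14 × 1.08³/36 = 0.109875 m⁴.
Centre of pressure: y_p = y_c + I_c/(y_c·A) = 1.99 + 0.109875/(1.99 × 1.6956) = 1.99 + 0.0325628 = 2.02256 m along the plane.
The resultant acts 0.36 + 0.0325628 = 0.392563 m (along the plate) below the hinge at the top edge, so the moment about the hinge is M = F × 0.392563 = 23.67 × 0.392563 = 9.29197 kN·m.
A normal force at the bottom, 1.08 m from the hinge, must supply this moment: P = 9.29197/1.08 = 8.60368 kN.

P ≈ 8.60 kN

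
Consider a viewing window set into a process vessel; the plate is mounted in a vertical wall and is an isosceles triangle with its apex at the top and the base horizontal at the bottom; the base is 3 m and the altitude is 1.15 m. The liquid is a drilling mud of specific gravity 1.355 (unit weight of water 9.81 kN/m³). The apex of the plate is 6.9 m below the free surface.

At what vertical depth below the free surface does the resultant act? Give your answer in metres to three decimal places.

h_p = 7.676 m

γ = 1.355 × 9.81 = 13.29255 kN/m³.
With the apex up, the centroid sits 2h/3 = 2 × 1.15/3 = 0.766667 m below the apex, so the centroid depth is h_c = 6.9 + 0.766667 = 7.66667 m.
A = ½ × 3 × 1.15 = 1.725 m².
Resultant F = γ·h_c·A = 13.29255 × 7.66667 × 1.725 = 175.794 kN.
I_c = b·h³/36 = 3 × 1.15³/36 = 0.12674 m⁴.
Centre of pressure: y_p = y_c + I_c/(y_c·A) = 7.66667 + 0.12674/(7.66667 × 1.725) = 7.66667 + 0.00958336 = 7.67625 m along the plane.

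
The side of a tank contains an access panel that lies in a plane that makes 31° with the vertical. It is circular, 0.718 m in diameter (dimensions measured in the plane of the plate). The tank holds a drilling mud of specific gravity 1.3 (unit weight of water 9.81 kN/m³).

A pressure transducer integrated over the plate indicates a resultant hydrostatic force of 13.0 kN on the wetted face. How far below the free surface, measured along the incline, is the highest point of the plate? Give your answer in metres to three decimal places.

y_top ≈ 2.578 m

γ = 1.3 × 9.81 = 12.753 kN/m³.
A = π(0.359)² = 0.404892 m².
From F = γ·h_c·A, the centroid depth is h_c = 13.0/(12.753 × 0.404892) = 2.51763 m.
The plate makes 31° with the vertical, i.e. θ = 90° − 31° = 59° to the horizontal. Measuring y along the incline from the free-surface line, vertical depth h = y·sinθ with sinθ = 0.857167.
Along the incline, y_c = h_c/sinθ = 2.51763/0.857167 = 2.93715 m.
The centroid is at the centre, 0.359 m below the top of the plate, so the highest point sits at y_top = 2.93715 − 0.359 = 2.57815 m along the incline.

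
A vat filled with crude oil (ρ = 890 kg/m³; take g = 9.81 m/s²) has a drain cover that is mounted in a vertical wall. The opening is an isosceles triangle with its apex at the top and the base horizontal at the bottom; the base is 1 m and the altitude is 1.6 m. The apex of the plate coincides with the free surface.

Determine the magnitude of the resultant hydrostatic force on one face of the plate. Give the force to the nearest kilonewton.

F ≈ 7 kN

γ = ρg = 890 × 9.81 / 1000 = 8.7309 kN/m³.
With the apex up, the centroid sits 2h/3 = 2 × 1.6/3 = 1.06667 m below the apex, so the centroid depth is h_c = 1.06667 m.
A = ½ × 1 × 1.6 = 0.8 m².
Resultant F = γ·h_c·A = 8.7309 × 1.06667 × 0.8 = 7.45039 kN.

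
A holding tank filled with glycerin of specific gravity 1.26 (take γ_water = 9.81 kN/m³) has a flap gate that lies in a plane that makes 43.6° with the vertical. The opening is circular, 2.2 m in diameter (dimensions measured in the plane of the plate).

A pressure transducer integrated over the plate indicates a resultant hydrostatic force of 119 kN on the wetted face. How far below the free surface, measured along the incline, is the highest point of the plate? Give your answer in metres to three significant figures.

y_top ≈ 2.40 m

γ = 1.26 × 9.81 = 12.3606 kN/m³.
A = π(1.1)² = 3.80133 m².
From F = γ·h_c·A, the centroid depth is h_c = 119/(12.3606 × 3.80133) = 2.53263 m.
The plate makes 43.6° with the vertical, i.e. θ = 90° − 43.6° = 46.4° to the horizontal. Measuring y along the incline from the free-surface line, vertical depth h = y·sinθ with sinθ = 0.724172.
Along the incline, y_c = h_c/sinθ = 2.53263/0.724172 = 3.49728 m.
The centroid is at the centre, 1.1 m below the top of the plate, so the highest point sits at y_top = 3.49728 − 1.1 = 2.39728 m along the incline.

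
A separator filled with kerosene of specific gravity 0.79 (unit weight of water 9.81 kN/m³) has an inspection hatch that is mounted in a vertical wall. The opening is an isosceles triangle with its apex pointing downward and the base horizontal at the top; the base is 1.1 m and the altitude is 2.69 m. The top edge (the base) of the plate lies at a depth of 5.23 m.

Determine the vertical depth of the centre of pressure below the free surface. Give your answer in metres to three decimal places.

γ = 0.79 × 9.81 = 7.7499 kN/m³.
With the apex down, the centroid sits h/3 = 2.69/3 = 0.896667 m below the base (the top edge), so the centroid depth is h_c = 5.23 + 0.896667 = 6.12667 m.
A = ½ × 1.1 × 2.69 = 1.4795 m².
Resultant F = γ·h_c·A = 7.7499 × 6.12667 × 1.4795 = 70.2483 kN.
I_c = b·h³/36 = 1.1 × 2.69³/36 = 0.594767 m⁴.
Centre of pressure: y_p = y_c + I_c/(y_c·A) = 6.12667 + 0.594767/(6.12667 × 1.4795) = 6.12667 + 0.0656156 = 6.19229 m along the plane.

h_p = 6.192 m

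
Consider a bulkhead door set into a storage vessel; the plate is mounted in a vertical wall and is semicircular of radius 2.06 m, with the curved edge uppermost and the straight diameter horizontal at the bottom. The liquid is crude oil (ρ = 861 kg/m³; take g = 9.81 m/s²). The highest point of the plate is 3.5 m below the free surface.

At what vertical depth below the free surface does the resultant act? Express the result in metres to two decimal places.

h_p = 4.75 m

γ = ρg = 861 × 9.81 / 1000 = 8.44641 kN/m³.
The centroid lies 4r/(3π) = 0.874291 m above the diameter, so r − 4r/(3π) = 2.06 − 0.874291 = 1.18571 m below the topmost point, so the centroid depth is h_c = 3.5 + 1.18571 = 4.68571 m.
A = πr²/2 = π × 2.06²/2 = 6.66583 m².
Resultant F = γ·h_c·A = 8.44641 × 4.68571 × 6.66583 = 263.816 kN.
I_c = (π/8 − 8/(9π))·r⁴ = 0.109757 × 2.06⁴ = 1.97652 m⁴.
Centre of pressure: y_p = y_c + I_c/(y_c·A) = 4.68571 + 1.97652/(4.68571 × 6.66583) = 4.68571 + 0.0632807 = 4.74899 m along the plane.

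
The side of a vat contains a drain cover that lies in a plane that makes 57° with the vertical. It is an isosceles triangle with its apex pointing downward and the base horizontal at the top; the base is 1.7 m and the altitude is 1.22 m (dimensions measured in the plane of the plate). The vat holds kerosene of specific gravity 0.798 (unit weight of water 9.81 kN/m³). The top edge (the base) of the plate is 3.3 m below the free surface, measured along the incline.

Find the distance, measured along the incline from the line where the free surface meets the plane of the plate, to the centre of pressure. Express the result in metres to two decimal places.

γ = 0.798 × 9.81 = 7.82838 kN/m³.
The plate makes 57° with the vertical, i.e. θ = 90° − 57° = 33° to the horizontal. Measuring y along the incline from the free-surface line, vertical depth h = y·sinθ with sinθ = 0.544639.
With the apex down, the centroid sits h/3 = 1.22/3 = 0.406667 m below the base (the top edge), so y_c = 3.3 + 0.406667 = 3.70667 m and h_c = 3.70667 × 0.544639 = 2.0188 m.
A = ½ × 1.7 × 1.22 = 1.037 m².
Resultant F = γ·h_c·A = 7.82838 × 2.0188 × 1.037 = 16.3887 kN.
I_c = b·h³/36 = 1.7 × 1.22³/36 = 0.0857484 m⁴.
Centre of pressure: y_p = y_c + I_c/(y_c·A) = 3.70667 + 0.0857484/(3.70667 × 1.037) = 3.70667 + 0.0223081 = 3.72898 m along the plane.

y_p = 3.73 m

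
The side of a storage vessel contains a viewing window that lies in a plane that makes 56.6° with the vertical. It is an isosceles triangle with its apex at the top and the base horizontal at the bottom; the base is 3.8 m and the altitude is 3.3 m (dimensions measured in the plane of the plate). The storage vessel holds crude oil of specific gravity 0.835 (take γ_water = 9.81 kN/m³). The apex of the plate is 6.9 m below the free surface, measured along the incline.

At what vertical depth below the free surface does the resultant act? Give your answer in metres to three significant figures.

γ = 0.835 × 9.81 = 8.19135 kN/m³.
The plate makes 56.6° with the vertical, i.e. θ = 90° − 56.6° = 33.4° to the horizontal. Measuring y along the incline from the free-surface line, vertical depth h = y·sinθ with sinθ = 0.550481.
With the apex up, the centroid sits 2h/3 = 2 × 3.3/3 = 2.2 m below the apex, so y_c = 6.9 + 2.2 = 9.1 m and h_c = 9.1 × 0.550481 = 5.00938 m.
A = ½ × 3.8 × 3.3 = 6.27 m².
Resultant F = γ·h_c·A = 8.19135 × 5.00938 × 6.27 = 257.281 kN.
I_c = b·h³/36 = 3.8 × 3.3³/36 = 3.79335 m⁴.
Centre of pressure: y_p = y_c + I_c/(y_c·A) = 9.1 + 3.79335/(9.1 × 6.27) = 9.1 + 0.0664835 = 9.16648 m along the plane.
Vertically, h_p = y_p·sinθ = 9.16648 × 0.550481 = 5.04597 m.

h_p = 5.05 m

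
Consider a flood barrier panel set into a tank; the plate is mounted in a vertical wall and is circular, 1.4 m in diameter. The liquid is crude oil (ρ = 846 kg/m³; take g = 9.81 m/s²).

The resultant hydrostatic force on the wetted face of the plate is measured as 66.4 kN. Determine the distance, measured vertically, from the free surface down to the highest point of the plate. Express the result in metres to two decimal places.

γ = ρg = 846 × 9.81 / 1000 = 8.29926 kN/m³.
A = π(0.7)² = 1.53938 m².
From F = γ·h_c·A, the centroid depth is h_c = 66.4/(8.29926 × 1.53938) = 5.19736 m.
The centroid is at the centre, 0.7 m below the top of the plate, so the highest point sits at h_top = 5.19736 − 0.7 = 4.49736 m below the surface.

d_top ≈ 4.50 m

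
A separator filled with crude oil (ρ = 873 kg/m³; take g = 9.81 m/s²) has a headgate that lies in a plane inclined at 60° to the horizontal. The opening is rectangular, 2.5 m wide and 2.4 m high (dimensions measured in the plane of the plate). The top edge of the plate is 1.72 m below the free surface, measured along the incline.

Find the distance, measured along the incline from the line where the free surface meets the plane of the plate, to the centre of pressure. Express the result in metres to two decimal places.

γ = ρg = 873 × 9.81 / 1000 = 8.56413 kN/m³.
Let θ = 60° be the plate's angle to the horizontal; measure y along the incline from where the plane meets the free surface. Vertical depth h = y·sinθ with sinθ = 0.866025.
The centroid lies 2.4/2 = 1.2 m below the top edge, so y_c = 1.72 + 1.2 = 2.92 m and h_c = 2.92 × 0.866025 = 2.52879 m.
A = 2.5 × 2.4 = 6 m².
Resultant F = γ·h_c·A = 8.56413 × 2.52879 × 6 = 129.941 kN.
I_c = b·h³/12 = 2.5 × 2.4³/12 = 2.88 m⁴.
Centre of pressure: y_p = y_c + I_c/(y_c·A) = 2.92 + 2.88/(2.92 × 6) = 2.92 + 0.164384 = 3.08438 m along the plane.

y_p = 3.08 m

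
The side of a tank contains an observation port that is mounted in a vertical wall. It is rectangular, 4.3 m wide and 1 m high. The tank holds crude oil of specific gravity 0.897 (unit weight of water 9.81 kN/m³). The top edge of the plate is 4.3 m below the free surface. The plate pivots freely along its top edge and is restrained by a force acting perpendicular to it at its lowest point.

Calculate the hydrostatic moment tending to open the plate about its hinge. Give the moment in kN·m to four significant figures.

M ≈ 93.96 kN·m

γ = 0.897 × 9.81 = 8.79957 kN/m³.
The centroid lies 1/2 = 0.5 m below the top edge, so the centroid depth is h_c = 4.3 + 0.5 = 4.8 m.
A = 4.3 × 1 = 4.3 m².
Resultant F = γ·h_c·A = 8.79957 × 4.8 × 4.3 = 181.623 kN.
I_c = b·h³/12 = 4.3 × 1³/12 = 0.358333 m⁴.
Centre of pressure: y_p = y_c + I_c/(y_c·A) = 4.8 + 0.358333/(4.8 × 4.3) = 4.8 + 0.0173611 = 4.81736 m along the plane.
The resultant acts 0.5 + 0.0173611 = 0.517361 m (along the plate) below the hinge at the top edge, so the moment about the hinge is M = F × 0.517361 = 181.623 × 0.517361 = 93.9647 kN·m.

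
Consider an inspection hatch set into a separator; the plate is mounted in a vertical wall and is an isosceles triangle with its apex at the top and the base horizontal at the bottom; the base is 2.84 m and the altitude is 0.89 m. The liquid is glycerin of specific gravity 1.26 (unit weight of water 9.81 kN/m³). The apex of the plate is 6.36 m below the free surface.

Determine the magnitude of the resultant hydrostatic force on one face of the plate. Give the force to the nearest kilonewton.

F ≈ 109 kN

γ = 1.26 × 9.81 = 12.3606 kN/m³.
With the apex up, the centroid sits 2h/3 = 2 × 0.89/3 = 0.593333 m below the apex, so the centroid depth is h_c = 6.36 + 0.593333 = 6.95333 m.
A = ½ × 2.84 × 0.89 = 1.2638 m².
Resultant F = γ·h_c·A = 12.3606 × 6.95333 × 1.2638 = 108.62 kN.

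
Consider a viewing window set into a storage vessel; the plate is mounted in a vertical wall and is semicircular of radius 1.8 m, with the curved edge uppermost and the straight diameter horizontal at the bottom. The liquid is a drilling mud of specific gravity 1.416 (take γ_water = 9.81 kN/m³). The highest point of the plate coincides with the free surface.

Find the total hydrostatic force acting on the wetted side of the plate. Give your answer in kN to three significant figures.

γ = 1.416 × 9.81 = 13.89096 kN/m³.
The centroid lies 4r/(3π) = 0.763944 m above the diameter, so r − 4r/(3π) = 1.8 − 0.763944 = 1.03606 m below the topmost point, so the centroid depth is h_c = 1.03606 m.
A = πr²/2 = π × 1.8²/2 = 5.08938 m².
Resultant F = γ·h_c·A = 13.89096 × 1.03606 × 5.08938 = 73.2457 kN.

F ≈ 73.2 kN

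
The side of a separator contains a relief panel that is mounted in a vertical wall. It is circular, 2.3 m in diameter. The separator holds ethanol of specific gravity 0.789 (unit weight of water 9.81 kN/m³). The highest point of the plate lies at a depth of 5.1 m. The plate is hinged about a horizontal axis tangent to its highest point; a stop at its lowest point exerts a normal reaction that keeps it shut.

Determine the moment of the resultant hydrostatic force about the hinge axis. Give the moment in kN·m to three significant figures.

M ≈ 242 kN·m

γ = 0.789 × 9.81 = 7.74009 kN/m³.
The centroid is at the centre, 1.15 m below the top of the plate, so the centroid depth is h_c = 5.1 + 1.15 = 6.25 m.
A = π(1.15)² = 4.15476 m².
Resultant F = γ·h_c·A = 7.74009 × 6.25 × 4.15476 = 200.989 kN.
I_c = πr⁴/4 = π × 1.15⁴/4 = 1.37367 m⁴.
Centre of pressure: y_p = y_c + I_c/(y_c·A) = 6.25 + 1.37367/(6.25 × 4.15476) = 6.25 + 0.0529001 = 6.3029 m along the plane.
The resultant acts 1.15 + 0.0529001 = 1.2029 m (along the plate) below the hinge at the top edge, so the moment about the hinge is M = F × 1.2029 = 200.989 × 1.2029 = 241.77 kN·m.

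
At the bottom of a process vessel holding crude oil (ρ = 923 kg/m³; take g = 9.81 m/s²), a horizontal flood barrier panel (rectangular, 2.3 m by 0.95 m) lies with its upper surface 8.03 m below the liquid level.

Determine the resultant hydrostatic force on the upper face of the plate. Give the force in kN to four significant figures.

γ = ρg = 923 × 9.81 / 1000 = 9.05463 kN/m³.
The plate is horizontal, so pressure is uniform at p = γ·h = 9.05463 × 8.03 = 72.7087 kN/m².
A = 2.3 × 0.95 = 2.185 m².
F = p·A = 72.7087 × 2.185 = 158.869 kN.

F ≈ 158.9 kN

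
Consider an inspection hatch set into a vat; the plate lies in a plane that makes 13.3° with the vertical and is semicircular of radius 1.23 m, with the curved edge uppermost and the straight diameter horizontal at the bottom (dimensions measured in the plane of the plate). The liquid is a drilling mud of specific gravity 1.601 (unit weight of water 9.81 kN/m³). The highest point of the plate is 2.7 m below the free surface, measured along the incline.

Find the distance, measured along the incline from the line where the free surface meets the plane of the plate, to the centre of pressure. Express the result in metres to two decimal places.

y_p = 3.44 m

γ = 1.601 × 9.81 = 15.70581 kN/m³.
The plate makes 13.3° with the vertical, i.e. θ = 90° − 13.3° = 76.7° to the horizontal. Measuring y along the incline from the free-surface line, vertical depth h = y·sinθ with sinθ = 0.973179.
The centroid lies 4r/(3π) = 0.522028 m above the diameter, so r − 4r/(3π) = 1.23 − 0.522028 = 0.707972 m below the topmost point, so y_c = 2.7 + 0.707972 = 3.40797 m and h_c = 3.40797 × 0.973179 = 3.31656 m.
A = πr²/2 = π × 1.23²/2 = 2.37646 m².
Resultant F = γ·h_c·A = 15.70581 × 3.31656 × 2.37646 = 123.788 kN.
I_c = (π/8 − 8/(9π))·r⁴ = 0.109757 × 1.23⁴ = 0.251219 m⁴.
Centre of pressure: y_p = y_c + I_c/(y_c·A) = 3.40797 + 0.251219/(3.40797 × 2.37646) = 3.40797 + 0.0310189 = 3.43899 m along the plane.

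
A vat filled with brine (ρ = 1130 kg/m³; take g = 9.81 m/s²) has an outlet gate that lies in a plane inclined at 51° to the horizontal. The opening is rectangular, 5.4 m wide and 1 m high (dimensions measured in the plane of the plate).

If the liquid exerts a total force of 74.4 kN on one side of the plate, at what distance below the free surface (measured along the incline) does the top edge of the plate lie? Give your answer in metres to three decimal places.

γ = ρg = 1130 × 9.81 / 1000 = 11.0853 kN/m³.
A = 5.4 × 1 = 5.4 m².
From F = γ·h_c·A, the centroid depth is h_c = 74.4/(11.0853 × 5.4) = 1.24289 m.
Let θ = 51° be the plate's angle to the horizontal; measure y along the incline from where the plane meets the free surface. Vertical depth h = y·sinθ with sinθ = 0.777146.
Along the incline, y_c = h_c/sinθ = 1.24289/0.777146 = 1.5993 m.
The centroid lies 1/2 = 0.5 m below the top edge, so the top edge sits at y_top = 1.5993 − 0.5 = 1.0993 m along the incline.

y_top ≈ 1.099 m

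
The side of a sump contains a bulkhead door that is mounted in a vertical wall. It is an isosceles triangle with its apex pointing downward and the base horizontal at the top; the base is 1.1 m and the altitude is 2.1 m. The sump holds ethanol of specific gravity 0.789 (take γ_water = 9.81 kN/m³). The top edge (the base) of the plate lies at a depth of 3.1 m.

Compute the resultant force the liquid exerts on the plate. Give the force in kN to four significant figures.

γ = 0.789 × 9.81 = 7.74009 kN/m³.
With the apex down, the centroid sits h/3 = 2.1/3 = 0.7 m below the base (the top edge), so the centroid depth is h_c = 3.1 + 0.7 = 3.8 m.
A = ½ × 1.1 × 2.1 = 1.155 m².
Resultant F = γ·h_c·A = 7.74009 × 3.8 × 1.155 = 33.9713 kN.

F ≈ 33.97 kN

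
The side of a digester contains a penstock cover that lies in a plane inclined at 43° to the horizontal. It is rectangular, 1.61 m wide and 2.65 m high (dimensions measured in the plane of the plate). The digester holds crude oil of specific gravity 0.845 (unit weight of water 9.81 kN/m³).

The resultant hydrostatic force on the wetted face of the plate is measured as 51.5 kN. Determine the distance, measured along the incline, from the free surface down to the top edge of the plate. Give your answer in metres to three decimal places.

y_top ≈ 0.810 m

γ = 0.845 × 9.81 = 8.28945 kN/m³.
A = 1.61 × 2.65 = 4.2665 m².
From F = γ·h_c·A, the centroid depth is h_c = 51.5/(8.28945 × 4.2665) = 1.45616 m.
Let θ = 43° be the plate's angle to the horizontal; measure y along the incline from where the plane meets the free surface. Vertical depth h = y·sinθ with sinθ = 0.681998.
Along the incline, y_c = h_c/sinθ = 1.45616/0.681998 = 2.13514 m.
The centroid lies 2.65/2 = 1.325 m below the top edge, so the top edge sits at y_top = 2.13514 − 1.325 = 0.81014 m along the incline.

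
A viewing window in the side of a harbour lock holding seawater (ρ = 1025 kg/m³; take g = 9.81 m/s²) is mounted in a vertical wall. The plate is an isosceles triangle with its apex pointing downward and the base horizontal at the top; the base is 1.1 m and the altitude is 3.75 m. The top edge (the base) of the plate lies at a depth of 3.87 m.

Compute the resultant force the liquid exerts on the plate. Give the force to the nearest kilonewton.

F ≈ 106 kN

γ = ρg = 1025 × 9.81 / 1000 = 10.05525 kN/m³.
With the apex down, the centroid sits h/3 = 3.75/3 = 1.25 m below the base (the top edge), so the centroid depth is h_c = 3.87 + 1.25 = 5.12 m.
A = ½ × 1.1 × 3.75 = 2.0625 m².
Resultant F = γ·h_c·A = 10.05525 × 5.12 × 2.0625 = 106.183 kN.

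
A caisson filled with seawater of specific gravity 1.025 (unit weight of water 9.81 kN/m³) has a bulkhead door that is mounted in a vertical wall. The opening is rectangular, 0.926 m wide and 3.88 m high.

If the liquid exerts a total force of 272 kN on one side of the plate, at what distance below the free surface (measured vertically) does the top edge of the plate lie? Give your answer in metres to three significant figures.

γ = 1.025 × 9.81 = 10.05525 kN/m³.
A = 0.926 × 3.88 = 3.59288 m².
From F = γ·h_c·A, the centroid depth is h_c = 272/(10.05525 × 3.59288) = 7.52893 m.
The centroid lies 3.88/2 = 1.94 m below the top edge, so the top edge sits at h_top = 7.52893 − 1.94 = 5.58893 m below the surface.

d_top ≈ 5.59 m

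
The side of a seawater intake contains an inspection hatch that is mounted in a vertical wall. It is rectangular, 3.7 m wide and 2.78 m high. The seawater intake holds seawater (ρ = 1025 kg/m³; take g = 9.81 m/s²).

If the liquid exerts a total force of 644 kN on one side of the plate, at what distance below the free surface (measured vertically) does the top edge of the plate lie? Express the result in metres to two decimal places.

γ = ρg = 1025 × 9.81 / 1000 = 10.05525 kN/m³.
A = 3.7 × 2.78 = 10.286 m².
From F = γ·h_c·A, the centroid depth is h_c = 644/(10.05525 × 10.286) = 6.22654 m.
The centroid lies 2.78/2 = 1.39 m below the top edge, so the top edge sits at h_top = 6.22654 − 1.39 = 4.83654 m below the surface.

d_top ≈ 4.84 m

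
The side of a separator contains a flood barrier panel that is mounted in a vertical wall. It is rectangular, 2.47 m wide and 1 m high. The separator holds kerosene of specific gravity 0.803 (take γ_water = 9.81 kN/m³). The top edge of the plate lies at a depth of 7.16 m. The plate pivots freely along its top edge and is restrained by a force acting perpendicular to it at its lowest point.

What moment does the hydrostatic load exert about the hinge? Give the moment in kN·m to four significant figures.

γ = 0.803 × 9.81 = 7.87743 kN/m³.
The centroid lies 1/2 = 0.5 m below the top edge, so the centroid depth is h_c = 7.16 + 0.5 = 7.66 m.
A = 2.47 × 1 = 2.47 m².
Resultant F = γ·h_c·A = 7.87743 × 7.66 × 2.47 = 149.043 kN.
I_c = b·h³/12 = 2.47 × 1³/12 = 0.205833 m⁴.
Centre of pressure: y_p = y_c + I_c/(y_c·A) = 7.66 + 0.205833/(7.66 × 2.47) = 7.66 + 0.010879 = 7.67088 m along the plane.
The resultant acts 0.5 + 0.010879 = 0.510879 m (along the plate) below the hinge at the top edge, so the moment about the hinge is M = F × 0.510879 = 149.043 × 0.510879 = 76.1429 kN·m.

M ≈ 76.14 kN·m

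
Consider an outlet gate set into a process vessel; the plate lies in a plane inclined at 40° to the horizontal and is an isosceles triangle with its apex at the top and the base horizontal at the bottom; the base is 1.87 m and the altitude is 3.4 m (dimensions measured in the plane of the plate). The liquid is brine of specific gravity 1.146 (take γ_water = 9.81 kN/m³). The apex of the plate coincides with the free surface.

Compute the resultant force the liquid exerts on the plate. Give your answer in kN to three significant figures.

γ = 1.146 × 9.81 = 11.24226 kN/m³.
Let θ = 40° be the plate's angle to the horizontal; measure y along the incline from where the plane meets the free surface. Vertical depth h = y·sinθ with sinθ = 0.642788.
With the apex up, the centroid sits 2h/3 = 2 × 3.4/3 = 2.26667 m below the apex, so y_c = 2.26667 m and h_c = 2.26667 × 0.642788 = 1.45699 m.
A = ½ × 1.87 × 3.4 = 3.179 m².
Resultant F = γ·h_c·A = 11.24226 × 1.45699 × 3.179 = 52.0716 kN.

F ≈ 52.1 kN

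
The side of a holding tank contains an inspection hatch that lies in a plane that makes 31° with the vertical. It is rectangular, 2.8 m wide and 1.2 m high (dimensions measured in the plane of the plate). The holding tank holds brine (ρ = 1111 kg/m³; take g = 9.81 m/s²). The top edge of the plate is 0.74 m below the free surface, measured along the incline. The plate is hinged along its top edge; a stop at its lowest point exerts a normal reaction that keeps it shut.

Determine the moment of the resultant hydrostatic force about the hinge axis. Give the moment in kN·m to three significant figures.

γ = ρg = 1111 × 9.81 / 1000 = 10.89891 kN/m³.
The plate makes 31° with the vertical, i.e. θ = 90° − 31° = 59° to the horizontal. Measuring y along the incline from the free-surface line, vertical depth h = y·sinθ with sinθ = 0.857167.
The centroid lies 1.2/2 = 0.6 m below the top edge, so y_c = 0.74 + 0.6 = 1.34 m and h_c = 1.34 × 0.857167 = 1.1486 m.
A = 2.8 × 1.2 = 3.36 m².
Resultant F = γ·h_c·A = 10.89891 × 1.1486 × 3.36 = 42.0621 kN.
I_c = b·h³/12 = 2.8 × 1.2³/12 = 0.4032 m⁴.
Centre of pressure: y_p = y_c + I_c/(y_c·A) = 1.34 + 0.4032/(1.34 × 3.36) = 1.34 + 0.0895522 = 1.42955 m along the plane.
The resultant acts 0.6 + 0.0895522 = 0.689552 m (along the plate) below the hinge at the top edge, so the moment about the hinge is M = F × 0.689552 = 42.0621 × 0.689552 = 29.004 kN·m.

M ≈ 29.0 kN·m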